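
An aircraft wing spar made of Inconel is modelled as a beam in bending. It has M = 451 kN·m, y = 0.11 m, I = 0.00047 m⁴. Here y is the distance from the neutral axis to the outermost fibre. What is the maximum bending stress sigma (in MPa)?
Model: a beam in bending, so sigma = (M·y) / I.
Convert to SI units:
  M = 451 kN·m = 451000 N·m
Substitute:
  sigma = (451000 × 0.11) / 0.00047
  sigma = 1.056 × 10⁸ Pa
Convert: sigma = 1.056 × 10⁸ Pa = 105.6 MPa
Final answer: sigma = 105.6 MPa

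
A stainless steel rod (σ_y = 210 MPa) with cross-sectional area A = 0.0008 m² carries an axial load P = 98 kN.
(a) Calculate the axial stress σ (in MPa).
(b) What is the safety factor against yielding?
(a) Axial stress σ = P/A. Convert P = 98 kN = 98000 N.
  σ = 98000 / 0.0008 = 1.225 × 10⁸ Pa = 122.5 MPa
(b) Safety factor SF = σ_y/σ = 210 / 122.5 = 1.714
Final answer: (a) σ = 122.5 MPa, (b) SF = 1.714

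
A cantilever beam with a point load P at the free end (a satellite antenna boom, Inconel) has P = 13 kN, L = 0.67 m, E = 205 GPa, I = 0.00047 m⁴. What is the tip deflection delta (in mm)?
Model: a cantilever beam with a point load P at the free end, so delta = (P·L^3) / (3·E·I).
Convert to SI units:
  P = 13 kN = 13000 N
  E = 205 GPa = 2.05 × 10¹¹ Pa
Substitute:
  delta = (13000 × 0.67^3) / (3 × (2.05 × 10¹¹) × 0.00047)
  delta = 1.353 × 10⁻⁵ m
Convert: delta = 1.353 × 10⁻⁵ m = 0.01353 mm
Final answer: delta = 0.01353 mm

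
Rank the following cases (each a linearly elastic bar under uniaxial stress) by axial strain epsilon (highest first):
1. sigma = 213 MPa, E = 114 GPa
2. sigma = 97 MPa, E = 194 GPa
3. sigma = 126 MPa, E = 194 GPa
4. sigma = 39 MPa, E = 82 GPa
Model: a linearly elastic bar under uniaxial stress, so epsilon = sigma / E (SI units).
  Case 1: epsilon = (2.13 × 10⁸) / (1.14 × 10¹¹) = 0.001868
  Case 2: epsilon = (9.7 × 10⁷) / (1.94 × 10¹¹) = 0.0005
  Case 3: epsilon = (1.26 × 10⁸) / (1.94 × 10¹¹) = 0.0006495
  Case 4: epsilon = (3.9 × 10⁷) / (8.2 × 10¹⁰) = 0.0004756
Ordering: 0.001868 (case 1) > 0.0006495 (case 3) > 0.0005 (case 2) > 0.0004756 (case 4)
Final answer: 1, 3, 2, 4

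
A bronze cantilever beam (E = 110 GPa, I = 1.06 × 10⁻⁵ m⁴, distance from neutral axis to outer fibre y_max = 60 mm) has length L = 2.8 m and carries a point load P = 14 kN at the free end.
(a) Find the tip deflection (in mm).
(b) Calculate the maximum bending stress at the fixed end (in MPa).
(a) Tip deflection of a cantilever with an end point load: δ = P·L^3 / (3·E·I). Convert P = 14 kN = 14000 N, E = 110 GPa = 1.1 × 10¹¹ Pa.
  δ = (14000 × 2.8^3) / (3 × (1.1 × 10¹¹) × (1.06 × 10⁻⁵)) = 0.08786 m = 87.86 mm
(b) Maximum bending moment at the fixed end: M = P·L = 14000 × 2.8 = 39200 N·m. Convert y_max = 60 mm = 0.06 m.
  σ = M·y_max / I = (39200 × 0.06) / (1.06 × 10⁻⁵) = 2.219 × 10⁸ Pa = 221.9 MPa
Final answer: (a) δ = 87.86 mm, (b) σ = 221.9 MPa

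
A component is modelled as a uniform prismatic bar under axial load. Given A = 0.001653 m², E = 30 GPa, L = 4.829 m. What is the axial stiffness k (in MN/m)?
Model: a uniform prismatic bar under axial load, so k = (A·E) / L.
Convert to SI units:
  E = 30 GPa = 3 × 10¹⁰ Pa
Substitute:
  k = (0.001653 × (3 × 10¹⁰)) / 4.829
  k = 1.027 × 10⁷ N/m
Convert: k = 1.027 × 10⁷ N/m = 10.27 MN/m
Final answer: k = 10.27 MN/m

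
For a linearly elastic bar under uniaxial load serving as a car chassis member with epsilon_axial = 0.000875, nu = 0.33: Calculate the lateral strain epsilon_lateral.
Model: a linearly elastic bar under uniaxial load, so epsilon_lateral = -nu·epsilon_axial.
Substitute:
  epsilon_lateral = -(0.33 × 0.000875)
  epsilon_lateral = -0.0002887
Final answer: epsilon_lateral = -0.0002887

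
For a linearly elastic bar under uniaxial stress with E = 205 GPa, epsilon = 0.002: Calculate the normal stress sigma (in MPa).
Model: a linearly elastic bar under uniaxial stress, so sigma = E·epsilon.
Convert to SI units:
  E = 205 GPa = 2.05 × 10¹¹ Pa
Substitute:
  sigma = (2.05 × 10¹¹) × 0.002
  sigma = 4.1 × 10⁸ Pa
Convert: sigma = 4.1 × 10⁸ Pa = 410 MPa
Final answer: sigma = 410 MPa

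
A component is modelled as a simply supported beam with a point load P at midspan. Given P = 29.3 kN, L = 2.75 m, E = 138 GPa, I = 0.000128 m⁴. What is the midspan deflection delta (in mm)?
Model: a simply supported beam with a point load P at midspan, so delta = (P·L^3) / (48·E·I).
Convert to SI units:
  P = 29.3 kN = 29300 N
  E = 138 GPa = 1.38 × 10¹¹ Pa
Substitute:
  delta = (29300 × 2.75^3) / (48 × (1.38 × 10¹¹) × 0.000128)
  delta = 0.0007187 m
Convert: delta = 0.0007187 m = 0.7187 mm
Final answer: delta = 0.7187 mm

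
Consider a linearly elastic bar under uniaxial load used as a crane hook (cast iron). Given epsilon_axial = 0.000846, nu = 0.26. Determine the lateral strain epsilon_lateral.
Model: a linearly elastic bar under uniaxial load, so epsilon_lateral = -nu·epsilon_axial.
Substitute:
  epsilon_lateral = -(0.26 × 0.000846)
  epsilon_lateral = -0.00022
Final answer: epsilon_lateral = -0.00022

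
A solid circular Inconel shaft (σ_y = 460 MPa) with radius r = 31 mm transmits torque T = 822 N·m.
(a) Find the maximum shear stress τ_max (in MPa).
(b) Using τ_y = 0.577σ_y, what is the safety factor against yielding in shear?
(a) For a solid circular shaft, τ_max = T·r/J with J = π·r^4/2, i.e. τ_max = 2·T / (π·r^3). Convert r = 31 mm = 0.031 m.
  τ_max = (2 × 822) / (π × 0.031^3) = 1.757 × 10⁷ Pa = 17.57 MPa
(b) τ_y = 0.577 × 460 = 265.42 MPa
  SF = τ_y/τ_max = 265.42 / 17.57 = 15.11
Final answer: (a) τ_max = 17.57 MPa, (b) SF = 15.11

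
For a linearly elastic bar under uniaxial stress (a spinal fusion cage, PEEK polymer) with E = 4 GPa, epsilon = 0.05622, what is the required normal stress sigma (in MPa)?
Model: a linearly elastic bar under uniaxial stress, so epsilon = sigma / E.
Solve for sigma: sigma = epsilon·E.
Convert to SI units:
  E = 4 GPa = 4 × 10⁹ Pa
Substitute:
  sigma = 0.05622 × (4 × 10⁹)
  sigma = 2.249 × 10⁸ Pa
Convert: sigma = 2.249 × 10⁸ Pa = 224.9 MPa
Final answer: sigma = 224.9 MPa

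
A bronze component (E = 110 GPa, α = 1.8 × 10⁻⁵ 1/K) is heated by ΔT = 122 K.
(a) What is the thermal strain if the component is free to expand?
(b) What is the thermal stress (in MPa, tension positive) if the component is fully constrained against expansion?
(a) Free thermal strain ε_th = α·ΔT = (1.8 × 10⁻⁵) × 122 = 0.002196
(b) Fully constrained, the expansion is suppressed, so σ = -E·α·ΔT. Convert E = 110 GPa = 1.1 × 10¹¹ Pa.
  σ = -(1.1 × 10¹¹) × (1.8 × 10⁻⁵) × 122 = -2.416 × 10⁸ Pa = -241.6 MPa (compressive)
Final answer: (a) ε_th = 0.002196, (b) σ = -241.6 MPa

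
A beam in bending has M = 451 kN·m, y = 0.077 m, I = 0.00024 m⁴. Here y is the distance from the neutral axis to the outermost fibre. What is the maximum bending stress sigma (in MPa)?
Model: a beam in bending, so sigma = (M·y) / I.
Convert to SI units:
  M = 451 kN·m = 451000 N·m
Substitute:
  sigma = (451000 × 0.077) / 0.00024
  sigma = 1.447 × 10⁸ Pa
Convert: sigma = 1.447 × 10⁸ Pa = 144.7 MPa
Final answer: sigma = 144.7 MPa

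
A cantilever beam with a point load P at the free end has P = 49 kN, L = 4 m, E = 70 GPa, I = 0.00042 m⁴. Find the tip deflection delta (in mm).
Model: a cantilever beam with a point load P at the free end, so delta = (P·L^3) / (3·E·I).
Convert to SI units:
  P = 49 kN = 49000 N
  E = 70 GPa = 7 × 10¹⁰ Pa
Substitute:
  delta = (49000 × 4^3) / (3 × (7 × 10¹⁰) × 0.00042)
  delta = 0.03556 m
Convert: delta = 0.03556 m = 35.56 mm
Final answer: delta = 35.56 mm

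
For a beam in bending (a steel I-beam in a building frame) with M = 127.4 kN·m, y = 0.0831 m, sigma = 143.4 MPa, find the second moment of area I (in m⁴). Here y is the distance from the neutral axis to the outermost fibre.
Model: a beam in bending, so sigma = (M·y) / I.
Solve for I: I = (M·y) / sigma.
Convert to SI units:
  M = 127.4 kN·m = 127400 N·m
  sigma = 143.4 MPa = 1.434 × 10⁸ Pa
Substitute:
  I = (127400 × 0.0831) / (1.434 × 10⁸)
  I = 7.383 × 10⁻⁵ m⁴
Final answer: I = 7.383 × 10⁻⁵ m⁴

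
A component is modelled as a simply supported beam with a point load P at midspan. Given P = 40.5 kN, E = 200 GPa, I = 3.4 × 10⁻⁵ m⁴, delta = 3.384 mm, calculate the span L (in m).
Model: a simply supported beam with a point load P at midspan, so delta = (P·L^3) / (48·E·I).
Solve for L: L = ((48·delta·E·I) / P)^(1/3).
Convert to SI units:
  P = 40.5 kN = 40500 N
  E = 200 GPa = 2 × 10¹¹ Pa
  delta = 3.384 mm = 0.003384 m
Substitute:
  L = ((48 × 0.003384 × (2 × 10¹¹) × (3.4 × 10⁻⁵)) / 40500)^(1/3)
  L = 3.01 m
Final answer: L = 3.01 m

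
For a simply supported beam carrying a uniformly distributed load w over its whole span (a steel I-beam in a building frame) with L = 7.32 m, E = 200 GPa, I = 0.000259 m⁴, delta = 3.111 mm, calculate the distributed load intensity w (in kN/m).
Model: a simply supported beam carrying a uniformly distributed load w over its whole span, so delta = (5·w·L^4) / (384·E·I).
Solve for w: w = (384·delta·E·I) / (5·L^4).
Convert to SI units:
  E = 200 GPa = 2 × 10¹¹ Pa
  delta = 3.111 mm = 0.003111 m
Substitute:
  w = (384 × 0.003111 × (2 × 10¹¹) × 0.000259) / (5 × 7.32^4)
  w = 4311 N/m
Convert: w = 4311 N/m = 4.311 kN/m
Final answer: w = 4.311 kN/m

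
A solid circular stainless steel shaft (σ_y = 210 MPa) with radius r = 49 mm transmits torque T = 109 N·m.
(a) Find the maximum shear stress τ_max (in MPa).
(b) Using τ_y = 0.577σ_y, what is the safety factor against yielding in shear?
(a) For a solid circular shaft, τ_max = T·r/J with J = π·r^4/2, i.e. τ_max = 2·T / (π·r^3). Convert r = 49 mm = 0.049 m.
  τ_max = (2 × 109) / (π × 0.049^3) = 589800 Pa = 0.5898 MPa
(b) τ_y = 0.577 × 210 = 121.17 MPa
  SF = τ_y/τ_max = 121.17 / 0.5898 = 205.4
Final answer: (a) τ_max = 0.5898 MPa, (b) SF = 205.4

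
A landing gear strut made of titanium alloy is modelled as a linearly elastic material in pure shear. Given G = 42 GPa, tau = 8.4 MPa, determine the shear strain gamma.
Model: a linearly elastic material in pure shear, so tau = G·gamma.
Solve for gamma: gamma = tau / G.
Convert to SI units:
  G = 42 GPa = 4.2 × 10¹⁰ Pa
  tau = 8.4 MPa = 8.4 × 10⁶ Pa
Substitute:
  gamma = (8.4 × 10⁶) / (4.2 × 10¹⁰)
  gamma = 0.0002
Final answer: gamma = 0.0002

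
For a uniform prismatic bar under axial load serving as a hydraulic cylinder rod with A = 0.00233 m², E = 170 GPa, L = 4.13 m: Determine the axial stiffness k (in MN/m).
Model: a uniform prismatic bar under axial load, so k = (A·E) / L.
Convert to SI units:
  E = 170 GPa = 1.7 × 10¹¹ Pa
Substitute:
  k = (0.00233 × (1.7 × 10¹¹)) / 4.13
  k = 9.591 × 10⁷ N/m
Convert: k = 9.591 × 10⁷ N/m = 95.91 MN/m
Final answer: k = 95.91 MN/m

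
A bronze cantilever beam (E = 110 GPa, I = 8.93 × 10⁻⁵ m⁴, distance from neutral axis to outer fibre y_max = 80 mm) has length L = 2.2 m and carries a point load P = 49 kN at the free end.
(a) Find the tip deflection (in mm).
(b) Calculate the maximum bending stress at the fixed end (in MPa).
(a) Tip deflection of a cantilever with an end point load: δ = P·L^3 / (3·E·I). Convert P = 49 kN = 49000 N, E = 110 GPa = 1.1 × 10¹¹ Pa.
  δ = (49000 × 2.2^3) / (3 × (1.1 × 10¹¹) × (8.93 × 10⁻⁵)) = 0.01771 m = 17.71 mm
(b) Maximum bending moment at the fixed end: M = P·L = 49000 × 2.2 = 107800 N·m. Convert y_max = 80 mm = 0.08 m.
  σ = M·y_max / I = (107800 × 0.08) / (8.93 × 10⁻⁵) = 9.657 × 10⁷ Pa = 96.57 MPa
Final answer: (a) δ = 17.71 mm, (b) σ = 96.57 MPa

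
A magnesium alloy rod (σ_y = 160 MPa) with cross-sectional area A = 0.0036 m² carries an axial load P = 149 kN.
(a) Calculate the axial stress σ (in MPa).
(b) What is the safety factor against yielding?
(a) Axial stress σ = P/A. Convert P = 149 kN = 149000 N.
  σ = 149000 / 0.0036 = 4.139 × 10⁷ Pa = 41.39 MPa
(b) Safety factor SF = σ_y/σ = 160 / 41.39 = 3.866
Final answer: (a) σ = 41.39 MPa, (b) SF = 3.866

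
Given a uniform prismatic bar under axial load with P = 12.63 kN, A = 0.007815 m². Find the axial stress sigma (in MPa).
Model: a uniform prismatic bar under axial load, so sigma = P / A.
Convert to SI units:
  P = 12.63 kN = 12630 N
Substitute:
  sigma = 12630 / 0.007815
  sigma = 1.616 × 10⁶ Pa
Convert: sigma = 1.616 × 10⁶ Pa = 1.616 MPa
Final answer: sigma = 1.616 MPa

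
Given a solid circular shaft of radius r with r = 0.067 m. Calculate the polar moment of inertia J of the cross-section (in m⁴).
Model: a solid circular shaft of radius r, so J = (π·r^4) / 2.
Substitute:
  J = (π × 0.067^4) / 2
  J = 3.165 × 10⁻⁵ m⁴
Final answer: J = 3.165 × 10⁻⁵ m⁴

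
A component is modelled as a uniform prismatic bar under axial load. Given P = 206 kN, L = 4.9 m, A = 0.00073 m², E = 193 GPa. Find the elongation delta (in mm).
Model: a uniform prismatic bar under axial load, so delta = (P·L) / (A·E).
Convert to SI units:
  P = 206 kN = 206000 N
  E = 193 GPa = 1.93 × 10¹¹ Pa
Substitute:
  delta = (206000 × 4.9) / (0.00073 × (1.93 × 10¹¹))
  delta = 0.007164 m
Convert: delta = 0.007164 m = 7.164 mm
Final answer: delta = 7.164 mm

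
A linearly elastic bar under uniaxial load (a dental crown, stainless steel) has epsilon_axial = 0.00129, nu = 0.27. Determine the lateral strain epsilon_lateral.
Model: a linearly elastic bar under uniaxial load, so epsilon_lateral = -nu·epsilon_axial.
Substitute:
  epsilon_lateral = -(0.27 × 0.00129)
  epsilon_lateral = -0.0003483
Final answer: epsilon_lateral = -0.0003483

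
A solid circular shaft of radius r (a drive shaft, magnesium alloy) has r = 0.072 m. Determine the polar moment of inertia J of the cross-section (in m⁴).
Model: a solid circular shaft of radius r, so J = (π·r^4) / 2.
Substitute:
  J = (π × 0.072^4) / 2
  J = 4.221 × 10⁻⁵ m⁴
Final answer: J = 4.221 × 10⁻⁵ m⁴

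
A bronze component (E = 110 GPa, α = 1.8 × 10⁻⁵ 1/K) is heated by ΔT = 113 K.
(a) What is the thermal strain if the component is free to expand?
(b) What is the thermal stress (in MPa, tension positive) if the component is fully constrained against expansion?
(a) Free thermal strain ε_th = α·ΔT = (1.8 × 10⁻⁵) × 113 = 0.002034
(b) Fully constrained, the expansion is suppressed, so σ = -E·α·ΔT. Convert E = 110 GPa = 1.1 × 10¹¹ Pa.
  σ = -(1.1 × 10¹¹) × (1.8 × 10⁻⁵) × 113 = -2.237 × 10⁸ Pa = -223.7 MPa (compressive)
Final answer: (a) ε_th = 0.002034, (b) σ = -223.7 MPa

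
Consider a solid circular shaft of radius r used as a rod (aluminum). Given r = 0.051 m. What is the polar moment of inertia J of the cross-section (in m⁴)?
Model: a solid circular shaft of radius r, so J = (π·r^4) / 2.
Substitute:
  J = (π × 0.051^4) / 2
  J = 1.063 × 10⁻⁵ m⁴
Final answer: J = 1.063 × 10⁻⁵ m⁴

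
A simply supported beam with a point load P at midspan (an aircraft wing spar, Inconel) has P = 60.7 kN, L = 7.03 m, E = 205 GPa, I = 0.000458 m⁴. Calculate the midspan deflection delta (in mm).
Model: a simply supported beam with a point load P at midspan, so delta = (P·L^3) / (48·E·I).
Convert to SI units:
  P = 60.7 kN = 60700 N
  E = 205 GPa = 2.05 × 10¹¹ Pa
Substitute:
  delta = (60700 × 7.03^3) / (48 × (2.05 × 10¹¹) × 0.000458)
  delta = 0.004679 m
Convert: delta = 0.004679 m = 4.679 mm
Final answer: delta = 4.679 mm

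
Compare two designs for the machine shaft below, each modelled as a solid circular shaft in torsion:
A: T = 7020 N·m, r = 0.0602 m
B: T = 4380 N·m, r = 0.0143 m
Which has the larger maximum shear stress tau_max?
Model: a solid circular shaft in torsion, so tau_max = (2·T) / (π·r^3) (SI units).
  A: tau_max = (2 × 7020) / (π × 0.0602^3) = 2.048 × 10⁷ Pa = 20.48 MPa
  B: tau_max = (2 × 4380) / (π × 0.0143^3) = 9.536 × 10⁸ Pa = 953.6 MPa
953.6 MPa > 20.48 MPa, so B is larger.
Final answer: B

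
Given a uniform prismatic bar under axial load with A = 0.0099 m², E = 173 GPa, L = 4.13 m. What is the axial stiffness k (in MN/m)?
Model: a uniform prismatic bar under axial load, so k = (A·E) / L.
Convert to SI units:
  E = 173 GPa = 1.73 × 10¹¹ Pa
Substitute:
  k = (0.0099 × (1.73 × 10¹¹)) / 4.13
  k = 4.147 × 10⁸ N/m
Convert: k = 4.147 × 10⁸ N/m = 414.7 MN/m
Final answer: k = 414.7 MN/m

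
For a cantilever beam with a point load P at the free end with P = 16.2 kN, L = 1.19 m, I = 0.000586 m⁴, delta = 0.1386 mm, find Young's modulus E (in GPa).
Model: a cantilever beam with a point load P at the free end, so delta = (P·L^3) / (3·E·I).
Solve for E: E = (P·L^3) / (3·delta·I).
Convert to SI units:
  P = 16.2 kN = 16200 N
  delta = 0.1386 mm = 0.0001386 m
Substitute:
  E = (16200 × 1.19^3) / (3 × 0.0001386 × 0.000586)
  E = 1.12 × 10¹¹ Pa
Convert: E = 1.12 × 10¹¹ Pa = 112 GPa
Final answer: E = 112 GPa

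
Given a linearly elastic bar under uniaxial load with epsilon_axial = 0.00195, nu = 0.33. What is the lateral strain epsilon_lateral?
Model: a linearly elastic bar under uniaxial load, so epsilon_lateral = -nu·epsilon_axial.
Substitute:
  epsilon_lateral = -(0.33 × 0.00195)
  epsilon_lateral = -0.0006435
Final answer: epsilon_lateral = -0.0006435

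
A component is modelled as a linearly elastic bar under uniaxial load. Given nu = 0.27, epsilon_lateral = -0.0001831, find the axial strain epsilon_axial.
Model: a linearly elastic bar under uniaxial load, so epsilon_lateral = -nu·epsilon_axial.
Solve for epsilon_axial: epsilon_axial = -epsilon_lateral / nu.
Substitute:
  epsilon_axial = -(-0.0001831) / 0.27
  epsilon_axial = 0.0006781
Final answer: epsilon_axial = 0.0006781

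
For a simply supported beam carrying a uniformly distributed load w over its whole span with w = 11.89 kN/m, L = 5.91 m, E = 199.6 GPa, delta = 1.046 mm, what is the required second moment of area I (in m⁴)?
Model: a simply supported beam carrying a uniformly distributed load w over its whole span, so delta = (5·w·L^4) / (384·E·I).
Solve for I: I = (5·w·L^4) / (384·delta·E).
Convert to SI units:
  w = 11.89 kN/m = 11890 N/m
  E = 199.6 GPa = 1.996 × 10¹¹ Pa
  delta = 1.046 mm = 0.001046 m
Substitute:
  I = (5 × 11890 × 5.91^4) / (384 × 0.001046 × (1.996 × 10¹¹))
  I = 0.0009046 m⁴
Final answer: I = 0.0009046 m⁴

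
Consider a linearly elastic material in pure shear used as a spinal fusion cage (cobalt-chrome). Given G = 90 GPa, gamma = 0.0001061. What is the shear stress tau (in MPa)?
Model: a linearly elastic material in pure shear, so tau = G·gamma.
Convert to SI units:
  G = 90 GPa = 9 × 10¹⁰ Pa
Substitute:
  tau = (9 × 10¹⁰) × 0.0001061
  tau = 9.549 × 10⁶ Pa
Convert: tau = 9.549 × 10⁶ Pa = 9.549 MPa
Final answer: tau = 9.549 MPa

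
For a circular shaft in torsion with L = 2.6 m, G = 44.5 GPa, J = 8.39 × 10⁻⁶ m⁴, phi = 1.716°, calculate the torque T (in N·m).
Model: a circular shaft in torsion, so phi = (T·L) / (G·J).
Solve for T: T = (phi·G·J) / L.
Convert to SI units:
  G = 44.5 GPa = 4.45 × 10¹⁰ Pa
  phi = 1.716° = 0.02995 rad
Substitute:
  T = (0.02995 × (4.45 × 10¹⁰) × (8.39 × 10⁻⁶)) / 2.6
  T = 4301 N·m
Final answer: T = 4301 N·m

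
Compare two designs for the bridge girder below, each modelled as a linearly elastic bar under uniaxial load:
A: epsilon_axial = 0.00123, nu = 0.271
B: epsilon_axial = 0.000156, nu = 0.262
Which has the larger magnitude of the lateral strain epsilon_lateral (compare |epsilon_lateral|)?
Model: a linearly elastic bar under uniaxial load, so epsilon_lateral = -nu·epsilon_axial (SI units).
  A: epsilon_lateral = -(0.271 × 0.00123) = -0.0003333
  B: epsilon_lateral = -(0.262 × 0.000156) = -4.087 × 10⁻⁵
|epsilon_lateral|: A = 0.0003333, B = 4.087 × 10⁻⁵, so A is larger in magnitude.
Final answer: A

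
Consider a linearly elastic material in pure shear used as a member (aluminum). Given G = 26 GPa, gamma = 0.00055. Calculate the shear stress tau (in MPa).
Model: a linearly elastic material in pure shear, so tau = G·gamma.
Convert to SI units:
  G = 26 GPa = 2.6 × 10¹⁰ Pa
Substitute:
  tau = (2.6 × 10¹⁰) × 0.00055
  tau = 1.43 × 10⁷ Pa
Convert: tau = 1.43 × 10⁷ Pa = 14.3 MPa
Final answer: tau = 14.3 MPa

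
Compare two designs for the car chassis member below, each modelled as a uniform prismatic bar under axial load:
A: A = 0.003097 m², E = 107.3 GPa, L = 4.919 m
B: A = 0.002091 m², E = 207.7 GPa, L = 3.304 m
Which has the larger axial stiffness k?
Model: a uniform prismatic bar under axial load, so k = (A·E) / L (SI units).
  A: k = (0.003097 × (1.073 × 10¹¹)) / 4.919 = 6.756 × 10⁷ N/m = 67.56 MN/m
  B: k = (0.002091 × (2.077 × 10¹¹)) / 3.304 = 1.314 × 10⁸ N/m = 131.4 MN/m
131.4 MN/m > 67.56 MN/m, so B is larger.
Final answer: B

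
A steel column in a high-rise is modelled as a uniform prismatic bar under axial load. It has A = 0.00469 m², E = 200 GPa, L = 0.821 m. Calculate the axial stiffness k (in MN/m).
Model: a uniform prismatic bar under axial load, so k = (A·E) / L.
Convert to SI units:
  E = 200 GPa = 2 × 10¹¹ Pa
Substitute:
  k = (0.00469 × (2 × 10¹¹)) / 0.821
  k = 1.143 × 10⁹ N/m
Convert: k = 1.143 × 10⁹ N/m = 1143 MN/m
Final answer: k = 1143 MN/m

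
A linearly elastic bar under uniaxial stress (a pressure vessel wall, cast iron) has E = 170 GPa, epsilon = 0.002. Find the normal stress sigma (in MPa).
Model: a linearly elastic bar under uniaxial stress, so sigma = E·epsilon.
Convert to SI units:
  E = 170 GPa = 1.7 × 10¹¹ Pa
Substitute:
  sigma = (1.7 × 10¹¹) × 0.002
  sigma = 3.4 × 10⁸ Pa
Convert: sigma = 3.4 × 10⁸ Pa = 340 MPa
Final answer: sigma = 340 MPa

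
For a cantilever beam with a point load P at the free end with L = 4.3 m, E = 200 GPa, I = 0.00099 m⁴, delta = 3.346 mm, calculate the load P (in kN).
Model: a cantilever beam with a point load P at the free end, so delta = (P·L^3) / (3·E·I).
Solve for P: P = (3·delta·E·I) / L^3.
Convert to SI units:
  E = 200 GPa = 2 × 10¹¹ Pa
  delta = 3.346 mm = 0.003346 m
Substitute:
  P = (3 × 0.003346 × (2 × 10¹¹) × 0.00099) / 4.3^3
  P = 25000 N
Convert: P = 25000 N = 25 kN
Final answer: P = 25 kN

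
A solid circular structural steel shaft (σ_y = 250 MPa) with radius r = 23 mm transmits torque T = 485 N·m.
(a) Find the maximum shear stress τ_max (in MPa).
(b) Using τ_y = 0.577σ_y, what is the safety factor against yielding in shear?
(a) For a solid circular shaft, τ_max = T·r/J with J = π·r^4/2, i.e. τ_max = 2·T / (π·r^3). Convert r = 23 mm = 0.023 m.
  τ_max = (2 × 485) / (π × 0.023^3) = 2.538 × 10⁷ Pa = 25.38 MPa
(b) τ_y = 0.577 × 250 = 144.25 MPa
  SF = τ_y/τ_max = 144.25 / 25.38 = 5.684
Final answer: (a) τ_max = 25.38 MPa, (b) SF = 5.684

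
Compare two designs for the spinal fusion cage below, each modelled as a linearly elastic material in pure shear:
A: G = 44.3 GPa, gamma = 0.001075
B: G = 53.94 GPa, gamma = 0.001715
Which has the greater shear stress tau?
Model: a linearly elastic material in pure shear, so tau = G·gamma (SI units).
  A: tau = (4.43 × 10¹⁰) × 0.001075 = 4.762 × 10⁷ Pa = 47.62 MPa
  B: tau = (5.394 × 10¹⁰) × 0.001715 = 9.251 × 10⁷ Pa = 92.51 MPa
92.51 MPa > 47.62 MPa, so B is larger.
Final answer: B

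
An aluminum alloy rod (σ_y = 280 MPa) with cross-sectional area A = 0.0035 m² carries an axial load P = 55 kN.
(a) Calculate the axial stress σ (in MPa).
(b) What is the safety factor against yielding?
(a) Axial stress σ = P/A. Convert P = 55 kN = 55000 N.
  σ = 55000 / 0.0035 = 1.571 × 10⁷ Pa = 15.71 MPa
(b) Safety factor SF = σ_y/σ = 280 / 15.71 = 17.82
Final answer: (a) σ = 15.71 MPa, (b) SF = 17.82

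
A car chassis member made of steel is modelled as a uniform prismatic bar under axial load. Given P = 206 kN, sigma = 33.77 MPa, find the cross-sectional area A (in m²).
Model: a uniform prismatic bar under axial load, so sigma = P / A.
Solve for A: A = P / sigma.
Convert to SI units:
  P = 206 kN = 206000 N
  sigma = 33.77 MPa = 3.377 × 10⁷ Pa
Substitute:
  A = 206000 / (3.377 × 10⁷)
  A = 0.0061 m²
Final answer: A = 0.0061 m²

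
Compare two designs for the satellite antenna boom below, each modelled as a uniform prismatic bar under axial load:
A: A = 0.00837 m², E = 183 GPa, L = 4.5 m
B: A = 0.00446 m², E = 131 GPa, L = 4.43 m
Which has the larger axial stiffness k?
Model: a uniform prismatic bar under axial load, so k = (A·E) / L (SI units).
  A: k = (0.00837 × (1.83 × 10¹¹)) / 4.5 = 3.404 × 10⁸ N/m = 340.4 MN/m
  B: k = (0.00446 × (1.31 × 10¹¹)) / 4.43 = 1.319 × 10⁸ N/m = 131.9 MN/m
340.4 MN/m > 131.9 MN/m, so A is larger.
Final answer: A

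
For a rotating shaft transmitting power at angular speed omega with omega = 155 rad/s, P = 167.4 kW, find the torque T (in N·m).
Model: a rotating shaft transmitting power at angular speed omega, so P = T·omega.
Solve for T: T = P / omega.
Convert to SI units:
  P = 167.4 kW = 167400 W
Substitute:
  T = 167400 / 155
  T = 1080 N·m
Final answer: T = 1080 N·m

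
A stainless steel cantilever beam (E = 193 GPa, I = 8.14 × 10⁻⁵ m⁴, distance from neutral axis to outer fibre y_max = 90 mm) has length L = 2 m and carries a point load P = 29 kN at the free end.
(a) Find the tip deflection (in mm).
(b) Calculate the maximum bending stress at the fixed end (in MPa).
(a) Tip deflection of a cantilever with an end point load: δ = P·L^3 / (3·E·I). Convert P = 29 kN = 29000 N, E = 193 GPa = 1.93 × 10¹¹ Pa.
  δ = (29000 × 2^3) / (3 × (1.93 × 10¹¹) × (8.14 × 10⁻⁵)) = 0.004922 m = 4.922 mm
(b) Maximum bending moment at the fixed end: M = P·L = 29000 × 2 = 58000 N·m. Convert y_max = 90 mm = 0.09 m.
  σ = M·y_max / I = (58000 × 0.09) / (8.14 × 10⁻⁵) = 6.413 × 10⁷ Pa = 64.13 MPa
Final answer: (a) δ = 4.922 mm, (b) σ = 64.13 MPa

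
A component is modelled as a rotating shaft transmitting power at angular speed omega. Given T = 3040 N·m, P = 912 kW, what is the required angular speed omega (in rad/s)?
Model: a rotating shaft transmitting power at angular speed omega, so P = T·omega.
Solve for omega: omega = P / T.
Convert to SI units:
  P = 912 kW = 912000 W
Substitute:
  omega = 912000 / 3040
  omega = 300 rad/s
Final answer: omega = 300 rad/s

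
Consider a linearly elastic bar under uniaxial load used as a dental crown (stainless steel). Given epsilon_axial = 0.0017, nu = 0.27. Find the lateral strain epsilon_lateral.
Model: a linearly elastic bar under uniaxial load, so epsilon_lateral = -nu·epsilon_axial.
Substitute:
  epsilon_lateral = -(0.27 × 0.0017)
  epsilon_lateral = -0.000459
Final answer: epsilon_lateral = -0.000459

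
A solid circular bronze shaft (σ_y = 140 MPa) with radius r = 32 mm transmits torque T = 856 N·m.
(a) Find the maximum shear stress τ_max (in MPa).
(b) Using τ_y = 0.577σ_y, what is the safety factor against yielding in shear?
(a) For a solid circular shaft, τ_max = T·r/J with J = π·r^4/2, i.e. τ_max = 2·T / (π·r^3). Convert r = 32 mm = 0.032 m.
  τ_max = (2 × 856) / (π × 0.032^3) = 1.663 × 10⁷ Pa = 16.63 MPa
(b) τ_y = 0.577 × 140 = 80.78 MPa
  SF = τ_y/τ_max = 80.78 / 16.63 = 4.857
Final answer: (a) τ_max = 16.63 MPa, (b) SF = 4.857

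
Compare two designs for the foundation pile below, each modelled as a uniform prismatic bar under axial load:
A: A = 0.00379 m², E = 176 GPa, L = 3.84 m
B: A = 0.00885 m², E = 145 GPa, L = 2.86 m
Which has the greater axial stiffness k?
Model: a uniform prismatic bar under axial load, so k = (A·E) / L (SI units).
  A: k = (0.00379 × (1.76 × 10¹¹)) / 3.84 = 1.737 × 10⁸ N/m = 173.7 MN/m
  B: k = (0.00885 × (1.45 × 10¹¹)) / 2.86 = 4.487 × 10⁸ N/m = 448.7 MN/m
448.7 MN/m > 173.7 MN/m, so B is larger.
Final answer: B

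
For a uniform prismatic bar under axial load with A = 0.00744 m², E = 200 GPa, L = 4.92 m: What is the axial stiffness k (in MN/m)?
Model: a uniform prismatic bar under axial load, so k = (A·E) / L.
Convert to SI units:
  E = 200 GPa = 2 × 10¹¹ Pa
Substitute:
  k = (0.00744 × (2 × 10¹¹)) / 4.92
  k = 3.024 × 10⁸ N/m
Convert: k = 3.024 × 10⁸ N/m = 302.4 MN/m
Final answer: k = 302.4 MN/m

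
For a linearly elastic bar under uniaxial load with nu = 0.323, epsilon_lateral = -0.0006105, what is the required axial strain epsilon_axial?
Model: a linearly elastic bar under uniaxial load, so epsilon_lateral = -nu·epsilon_axial.
Solve for epsilon_axial: epsilon_axial = -epsilon_lateral / nu.
Substitute:
  epsilon_axial = -(-0.0006105) / 0.323
  epsilon_axial = 0.00189
Final answer: epsilon_axial = 0.00189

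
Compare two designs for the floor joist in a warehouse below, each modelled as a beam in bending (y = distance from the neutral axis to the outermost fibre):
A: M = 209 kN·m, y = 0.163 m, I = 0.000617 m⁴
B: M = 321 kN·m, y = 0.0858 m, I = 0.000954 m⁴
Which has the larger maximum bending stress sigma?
Model: a beam in bending (y = distance from the neutral axis to the outermost fibre), so sigma = (M·y) / I (SI units).
  A: sigma = (209000 × 0.163) / 0.000617 = 5.521 × 10⁷ Pa = 55.21 MPa
  B: sigma = (321000 × 0.0858) / 0.000954 = 2.887 × 10⁷ Pa = 28.87 MPa
55.21 MPa > 28.87 MPa, so A is larger.
Final answer: A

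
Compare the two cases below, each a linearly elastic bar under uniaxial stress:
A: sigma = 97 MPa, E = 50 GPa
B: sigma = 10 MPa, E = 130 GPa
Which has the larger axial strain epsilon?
Model: a linearly elastic bar under uniaxial stress, so epsilon = sigma / E (SI units).
  A: epsilon = (9.7 × 10⁷) / (5 × 10¹⁰) = 0.00194
  B: epsilon = (1 × 10⁷) / (1.3 × 10¹¹) = 7.692 × 10⁻⁵
0.00194 > 7.692 × 10⁻⁵, so A is larger.
Final answer: A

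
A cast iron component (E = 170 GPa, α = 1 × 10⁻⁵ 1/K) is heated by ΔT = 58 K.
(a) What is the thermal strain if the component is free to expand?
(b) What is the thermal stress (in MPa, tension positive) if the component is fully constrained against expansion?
(a) Free thermal strain ε_th = α·ΔT = (1 × 10⁻⁵) × 58 = 0.00058
(b) Fully constrained, the expansion is suppressed, so σ = -E·α·ΔT. Convert E = 170 GPa = 1.7 × 10¹¹ Pa.
  σ = -(1.7 × 10¹¹) × (1 × 10⁻⁵) × 58 = -9.86 × 10⁷ Pa = -98.6 MPa (compressive)
Final answer: (a) ε_th = 0.00058, (b) σ = -98.6 MPa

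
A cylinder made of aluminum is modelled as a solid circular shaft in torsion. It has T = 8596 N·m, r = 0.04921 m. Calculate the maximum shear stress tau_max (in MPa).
Model: a solid circular shaft in torsion, so tau_max = (2·T) / (π·r^3).
Substitute:
  tau_max = (2 × 8596) / (π × 0.04921^3)
  tau_max = 4.592 × 10⁷ Pa
Convert: tau_max = 4.592 × 10⁷ Pa = 45.92 MPa
Final answer: tau_max = 45.92 MPa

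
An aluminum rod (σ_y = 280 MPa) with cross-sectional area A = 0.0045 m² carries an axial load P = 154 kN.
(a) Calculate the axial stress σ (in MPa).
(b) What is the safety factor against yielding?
(a) Axial stress σ = P/A. Convert P = 154 kN = 154000 N.
  σ = 154000 / 0.0045 = 3.422 × 10⁷ Pa = 34.22 MPa
(b) Safety factor SF = σ_y/σ = 280 / 34.22 = 8.182
Final answer: (a) σ = 34.22 MPa, (b) SF = 8.182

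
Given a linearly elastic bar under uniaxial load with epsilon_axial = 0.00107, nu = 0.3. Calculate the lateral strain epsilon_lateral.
Model: a linearly elastic bar under uniaxial load, so epsilon_lateral = -nu·epsilon_axial.
Substitute:
  epsilon_lateral = -(0.3 × 0.00107)
  epsilon_lateral = -0.000321
Final answer: epsilon_lateral = -0.000321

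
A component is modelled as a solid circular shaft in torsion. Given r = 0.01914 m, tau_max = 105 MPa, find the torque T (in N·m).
Model: a solid circular shaft in torsion, so tau_max = (2·T) / (π·r^3).
Solve for T: T = (π·tau_max·r^3) / 2.
Convert to SI units:
  tau_max = 105 MPa = 1.05 × 10⁸ Pa
Substitute:
  T = (π × (1.05 × 10⁸) × 0.01914^3) / 2
  T = 1156 N·m
Final answer: T = 1156 N·m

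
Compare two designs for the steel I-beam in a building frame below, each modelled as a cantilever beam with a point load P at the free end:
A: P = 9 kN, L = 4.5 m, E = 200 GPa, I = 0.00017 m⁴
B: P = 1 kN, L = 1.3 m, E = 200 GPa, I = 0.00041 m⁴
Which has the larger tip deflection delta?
Model: a cantilever beam with a point load P at the free end, so delta = (P·L^3) / (3·E·I) (SI units).
  A: delta = (9000 × 4.5^3) / (3 × (2 × 10¹¹) × 0.00017) = 0.00804 m = 8.04 mm
  B: delta = (1000 × 1.3^3) / (3 × (2 × 10¹¹) × 0.00041) = 8.931 × 10⁻⁶ m = 0.008931 mm
8.04 mm > 0.008931 mm, so A is larger.
Final answer: A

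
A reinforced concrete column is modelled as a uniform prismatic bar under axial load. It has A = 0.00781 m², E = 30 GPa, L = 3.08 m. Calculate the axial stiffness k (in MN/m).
Model: a uniform prismatic bar under axial load, so k = (A·E) / L.
Convert to SI units:
  E = 30 GPa = 3 × 10¹⁰ Pa
Substitute:
  k = (0.00781 × (3 × 10¹⁰)) / 3.08
  k = 7.607 × 10⁷ N/m
Convert: k = 7.607 × 10⁷ N/m = 76.07 MN/m
Final answer: k = 76.07 MN/m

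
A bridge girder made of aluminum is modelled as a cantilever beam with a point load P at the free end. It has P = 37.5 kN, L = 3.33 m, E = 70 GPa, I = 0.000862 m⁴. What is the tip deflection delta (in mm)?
Model: a cantilever beam with a point load P at the free end, so delta = (P·L^3) / (3·E·I).
Convert to SI units:
  P = 37.5 kN = 37500 N
  E = 70 GPa = 7 × 10¹⁰ Pa
Substitute:
  delta = (37500 × 3.33^3) / (3 × (7 × 10¹⁰) × 0.000862)
  delta = 0.00765 m
Convert: delta = 0.00765 m = 7.65 mm
Final answer: delta = 7.65 mm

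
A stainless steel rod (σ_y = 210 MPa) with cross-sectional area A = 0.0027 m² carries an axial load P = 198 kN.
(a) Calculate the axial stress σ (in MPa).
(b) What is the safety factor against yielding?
(a) Axial stress σ = P/A. Convert P = 198 kN = 198000 N.
  σ = 198000 / 0.0027 = 7.333 × 10⁷ Pa = 73.33 MPa
(b) Safety factor SF = σ_y/σ = 210 / 73.33 = 2.864
Final answer: (a) σ = 73.33 MPa, (b) SF = 2.864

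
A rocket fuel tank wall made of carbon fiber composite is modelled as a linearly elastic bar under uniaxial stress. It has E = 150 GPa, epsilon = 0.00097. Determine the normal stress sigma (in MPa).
Model: a linearly elastic bar under uniaxial stress, so sigma = E·epsilon.
Convert to SI units:
  E = 150 GPa = 1.5 × 10¹¹ Pa
Substitute:
  sigma = (1.5 × 10¹¹) × 0.00097
  sigma = 1.455 × 10⁸ Pa
Convert: sigma = 1.455 × 10⁸ Pa = 145.5 MPa
Final answer: sigma = 145.5 MPa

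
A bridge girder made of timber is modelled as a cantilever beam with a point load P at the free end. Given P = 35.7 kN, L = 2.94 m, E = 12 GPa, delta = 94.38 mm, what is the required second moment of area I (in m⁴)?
Model: a cantilever beam with a point load P at the free end, so delta = (P·L^3) / (3·E·I).
Solve for I: I = (P·L^3) / (3·delta·E).
Convert to SI units:
  P = 35.7 kN = 35700 N
  E = 12 GPa = 1.2 × 10¹⁰ Pa
  delta = 94.38 mm = 0.09438 m
Substitute:
  I = (35700 × 2.94^3) / (3 × 0.09438 × (1.2 × 10¹⁰))
  I = 0.000267 m⁴
Final answer: I = 0.000267 m⁴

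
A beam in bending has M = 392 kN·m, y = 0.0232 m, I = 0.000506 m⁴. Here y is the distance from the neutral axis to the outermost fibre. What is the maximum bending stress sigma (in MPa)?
Model: a beam in bending, so sigma = (M·y) / I.
Convert to SI units:
  M = 392 kN·m = 392000 N·m
Substitute:
  sigma = (392000 × 0.0232) / 0.000506
  sigma = 1.797 × 10⁷ Pa
Convert: sigma = 1.797 × 10⁷ Pa = 17.97 MPa
Final answer: sigma = 17.97 MPa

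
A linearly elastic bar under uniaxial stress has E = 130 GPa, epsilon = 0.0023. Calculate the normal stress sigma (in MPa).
Model: a linearly elastic bar under uniaxial stress, so sigma = E·epsilon.
Convert to SI units:
  E = 130 GPa = 1.3 × 10¹¹ Pa
Substitute:
  sigma = (1.3 × 10¹¹) × 0.0023
  sigma = 2.99 × 10⁸ Pa
Convert: sigma = 2.99 × 10⁸ Pa = 299 MPa
Final answer: sigma = 299 MPa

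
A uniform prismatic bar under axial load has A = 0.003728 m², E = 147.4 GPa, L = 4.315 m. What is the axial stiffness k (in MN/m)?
Model: a uniform prismatic bar under axial load, so k = (A·E) / L.
Convert to SI units:
  E = 147.4 GPa = 1.474 × 10¹¹ Pa
Substitute:
  k = (0.003728 × (1.474 × 10¹¹)) / 4.315
  k = 1.273 × 10⁸ N/m
Convert: k = 1.273 × 10⁸ N/m = 127.3 MN/m
Final answer: k = 127.3 MN/m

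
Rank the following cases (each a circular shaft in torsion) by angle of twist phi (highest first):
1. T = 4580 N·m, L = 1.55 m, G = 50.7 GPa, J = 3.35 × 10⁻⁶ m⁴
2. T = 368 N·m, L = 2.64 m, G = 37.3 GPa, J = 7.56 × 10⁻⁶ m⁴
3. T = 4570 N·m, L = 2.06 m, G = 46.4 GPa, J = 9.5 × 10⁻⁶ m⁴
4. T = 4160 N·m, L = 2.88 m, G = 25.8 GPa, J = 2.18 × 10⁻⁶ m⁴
Model: a circular shaft in torsion, so phi = (T·L) / (G·J) (SI units).
  Case 1: phi = (4580 × 1.55) / ((5.07 × 10¹⁰) × (3.35 × 10⁻⁶)) = 0.0418 rad = 2.395°
  Case 2: phi = (368 × 2.64) / ((3.73 × 10¹⁰) × (7.56 × 10⁻⁶)) = 0.003445 rad = 0.1974°
  Case 3: phi = (4570 × 2.06) / ((4.64 × 10¹⁰) × (9.5 × 10⁻⁶)) = 0.02136 rad = 1.224°
  Case 4: phi = (4160 × 2.88) / ((2.58 × 10¹⁰) × (2.18 × 10⁻⁶)) = 0.213 rad = 12.2°
Ordering: 12.2° (case 4) > 2.395° (case 1) > 1.224° (case 3) > 0.1974° (case 2)
Final answer: 4, 1, 3, 2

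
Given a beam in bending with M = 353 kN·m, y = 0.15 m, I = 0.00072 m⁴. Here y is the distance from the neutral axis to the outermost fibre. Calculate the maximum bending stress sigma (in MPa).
Model: a beam in bending, so sigma = (M·y) / I.
Convert to SI units:
  M = 353 kN·m = 353000 N·m
Substitute:
  sigma = (353000 × 0.15) / 0.00072
  sigma = 7.354 × 10⁷ Pa
Convert: sigma = 7.354 × 10⁷ Pa = 73.54 MPa
Final answer: sigma = 73.54 MPa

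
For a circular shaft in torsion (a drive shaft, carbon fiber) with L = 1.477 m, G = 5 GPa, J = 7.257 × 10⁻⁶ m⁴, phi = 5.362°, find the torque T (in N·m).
Model: a circular shaft in torsion, so phi = (T·L) / (G·J).
Solve for T: T = (phi·G·J) / L.
Convert to SI units:
  G = 5 GPa = 5 × 10⁹ Pa
  phi = 5.362° = 0.09358 rad
Substitute:
  T = (0.09358 × (5 × 10⁹) × (7.257 × 10⁻⁶)) / 1.477
  T = 2299 N·m
Final answer: T = 2299 N·m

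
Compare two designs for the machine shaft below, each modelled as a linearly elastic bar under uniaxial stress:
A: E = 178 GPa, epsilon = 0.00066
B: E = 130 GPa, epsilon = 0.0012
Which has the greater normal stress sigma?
Model: a linearly elastic bar under uniaxial stress, so sigma = E·epsilon (SI units).
  A: sigma = (1.78 × 10¹¹) × 0.00066 = 1.175 × 10⁸ Pa = 117.5 MPa
  B: sigma = (1.3 × 10¹¹) × 0.0012 = 1.56 × 10⁸ Pa = 156 MPa
156 MPa > 117.5 MPa, so B is larger.
Final answer: B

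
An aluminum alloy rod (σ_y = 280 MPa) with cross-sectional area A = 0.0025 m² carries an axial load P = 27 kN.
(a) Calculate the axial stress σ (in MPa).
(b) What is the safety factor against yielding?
(a) Axial stress σ = P/A. Convert P = 27 kN = 27000 N.
  σ = 27000 / 0.0025 = 1.08 × 10⁷ Pa = 10.8 MPa
(b) Safety factor SF = σ_y/σ = 280 / 10.8 = 25.93
Final answer: (a) σ = 10.8 MPa, (b) SF = 25.93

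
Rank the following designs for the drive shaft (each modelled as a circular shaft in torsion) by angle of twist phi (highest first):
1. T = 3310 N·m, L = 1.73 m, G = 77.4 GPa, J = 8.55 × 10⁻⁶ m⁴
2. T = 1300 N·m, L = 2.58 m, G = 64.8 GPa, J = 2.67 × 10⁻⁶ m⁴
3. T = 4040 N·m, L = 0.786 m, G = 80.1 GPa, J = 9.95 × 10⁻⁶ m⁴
Model: a circular shaft in torsion, so phi = (T·L) / (G·J) (SI units).
  Case 1: phi = (3310 × 1.73) / ((7.74 × 10¹⁰) × (8.55 × 10⁻⁶)) = 0.008653 rad = 0.4958°
  Case 2: phi = (1300 × 2.58) / ((6.48 × 10¹⁰) × (2.67 × 10⁻⁶)) = 0.01939 rad = 1.111°
  Case 3: phi = (4040 × 0.786) / ((8.01 × 10¹⁰) × (9.95 × 10⁻⁶)) = 0.003984 rad = 0.2283°
Ordering: 1.111° (case 2) > 0.4958° (case 1) > 0.2283° (case 3)
Final answer: 2, 1, 3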